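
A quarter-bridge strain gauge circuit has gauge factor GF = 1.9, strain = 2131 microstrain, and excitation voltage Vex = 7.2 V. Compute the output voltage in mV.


Quarter bridge output: Vout = (GF * epsilon * Vex) / 4.
Vout = (1.9 * 2131e-6 * 7.2) / 4
Vout = 0.02915208 / 4 V
Vout = 0.00728802 V = 7.288 mV

7.288 mV


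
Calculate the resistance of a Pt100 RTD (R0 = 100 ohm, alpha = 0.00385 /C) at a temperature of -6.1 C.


The RTD equation: Rt = R0 * (1 + alpha * T).
Rt = 100 * (1 + 0.00385 * -6.1)
Rt = 100 * (1 + -0.023485)
Rt = 100 * 0.976515
Rt = 97.651 ohm

97.651 ohm


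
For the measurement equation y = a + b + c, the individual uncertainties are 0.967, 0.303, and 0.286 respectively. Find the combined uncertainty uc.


For a sum of independent quantities, uc = sqrt(u1^2 + u2^2 + u3^2).
uc = sqrt(0.967^2 + 0.303^2 + 0.286^2)
uc = sqrt(0.935089 + 0.091809 + 0.081796)
uc = 1.0529

1.0529


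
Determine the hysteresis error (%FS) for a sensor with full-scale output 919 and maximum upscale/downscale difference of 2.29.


Hysteresis = (max difference / full scale) * 100%.
H = (2.29 / 919) * 100
H = 0.249 %FS

0.249 %FS


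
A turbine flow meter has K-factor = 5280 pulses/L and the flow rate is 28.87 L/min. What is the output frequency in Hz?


Frequency = K * Q / 60 (converting L/min to L/s).
f = 5280 * 28.87 / 60
f = 152433.6 / 60
f = 2540.56 Hz

2540.56 Hz


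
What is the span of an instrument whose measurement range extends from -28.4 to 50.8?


Span = upper range - lower range.
Span = 50.8 - (-28.4)
Span = 79.2

79.2


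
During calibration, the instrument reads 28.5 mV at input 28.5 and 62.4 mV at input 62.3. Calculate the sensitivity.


Sensitivity = (y2 - y1) / (x2 - x1).
S = (62.4 - 28.5) / (62.3 - 28.5)
S = 33.9 / 33.8
S = 1.003 mV/unit

1.003 mV/unit


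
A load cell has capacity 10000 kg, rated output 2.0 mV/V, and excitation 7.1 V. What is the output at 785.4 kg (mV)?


Vout = rated_output * Vex * (load / capacity).
Vout = 2.0 * 7.1 * (785.4 / 10000)
Vout = 2.0 * 7.1 * 0.07854
Vout = 1.115 mV

1.115 mV


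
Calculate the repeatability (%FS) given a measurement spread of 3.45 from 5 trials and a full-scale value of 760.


Repeatability = (spread / full scale) * 100%.
R = (3.45 / 760) * 100
R = 0.454 %FS

0.454 %FS


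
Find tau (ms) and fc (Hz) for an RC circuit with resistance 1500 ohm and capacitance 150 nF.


Time constant: tau = R * C.
tau = 1500 * 1.50e-07 = 0.000225 s
tau = 0.225 ms
Cutoff frequency: fc = 1 / (2*pi*R*C).
fc = 1 / (2*pi*0.000225) = 707.36 Hz

tau = 0.225 ms, fc = 707.36 Hz


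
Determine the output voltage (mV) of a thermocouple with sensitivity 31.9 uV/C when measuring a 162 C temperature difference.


The thermocouple output V = sensitivity * dT.
V = 31.9 uV/C * 162 C
V = 5167.8 uV
V = 5.168 mV

5.168 mV


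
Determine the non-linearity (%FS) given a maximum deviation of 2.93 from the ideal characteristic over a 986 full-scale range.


Linearity error = (max deviation / full scale) * 100%.
Linearity = (2.93 / 986) * 100
Linearity = 0.297 %FS

0.297 %FS


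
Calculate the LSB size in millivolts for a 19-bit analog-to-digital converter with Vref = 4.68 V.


The resolution (LSB) of an ADC is Vref / 2^n.
LSB = 4.68 / 2^19
LSB = 4.68 / 524288
LSB = 8.93e-06 V = 0.00892639 mV

0.00892639 mV


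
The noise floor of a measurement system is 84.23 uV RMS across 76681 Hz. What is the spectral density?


Noise spectral density = Vrms / sqrt(BW).
NSD = 84.23 / sqrt(76681)
NSD = 84.23 / 276.9133
NSD = 0.3042 uV/sqrt(Hz)

0.3042 uV/sqrt(Hz)


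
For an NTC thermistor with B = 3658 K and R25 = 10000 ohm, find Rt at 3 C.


NTC thermistor equation: Rt = R25 * exp(B * (1/T - 1/T25)).
T in Kelvin: 276.15 K, T25 = 298.15 K
1/T - 1/T25 = 1/276.15 - 1/298.15 = 0.0002672
B * (1/T - 1/T25) = 3658 * 0.0002672 = 0.9774
Rt = 10000 * exp(0.9774) = 26576.2 ohm

26576.2 ohm


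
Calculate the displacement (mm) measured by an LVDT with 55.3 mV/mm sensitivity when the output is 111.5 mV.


Displacement = Vout / sensitivity.
d = 111.5 / 55.3
d = 2.016 mm

2.016 mm


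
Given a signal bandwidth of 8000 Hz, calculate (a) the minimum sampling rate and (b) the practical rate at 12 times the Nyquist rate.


By Nyquist theorem, fs_min = 2 * fmax.
fs_min = 2 * 8000 = 16000 Hz
Practical rate = 12 * fs_min = 12 * 16000 = 192000 Hz

fs_min = 16000 Hz, fs_practical = 192000 Hz


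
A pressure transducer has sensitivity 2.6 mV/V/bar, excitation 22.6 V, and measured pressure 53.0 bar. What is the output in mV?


Output = sensitivity * Vex * P.
Vout = 2.6 * 22.6 * 53.0
Vout = 58.76 * 53.0
Vout = 3114.28 mV

3114.28 mV


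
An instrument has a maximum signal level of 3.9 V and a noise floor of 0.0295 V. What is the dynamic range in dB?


Dynamic range = 20 * log10(Vmax / Vnoise).
DR = 20 * log10(3.9 / 0.0295)
DR = 20 * log10(132.2)
DR = 42.42 dB

42.42 dB


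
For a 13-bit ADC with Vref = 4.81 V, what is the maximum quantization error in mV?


The maximum quantization error is +/- LSB/2.
LSB = Vref / 2^n = 4.81 / 8192 = 0.00058716 V
Max error = LSB / 2 = 0.00058716 / 2 = 0.00029358 V
Max error = 0.2936 mV

0.2936 mV


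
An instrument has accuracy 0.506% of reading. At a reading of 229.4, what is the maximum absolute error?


Absolute error = (accuracy% / 100) * reading.
Error = (0.506 / 100) * 229.4
Error = 0.00506 * 229.4
Error = 1.1608

1.1608


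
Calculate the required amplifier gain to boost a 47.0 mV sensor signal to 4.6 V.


Gain = Vout / Vin (converting to same units).
G = 4.6 V / 47.0 mV
G = 4600.0 mV / 47.0 mV
G = 97.87

97.87


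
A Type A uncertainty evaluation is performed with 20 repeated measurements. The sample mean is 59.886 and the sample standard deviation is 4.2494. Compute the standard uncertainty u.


The standard uncertainty for Type A evaluation is u = s / sqrt(n).
u = 4.2494 / sqrt(20)
u = 4.2494 / 4.4721
u = 0.9502

0.9502


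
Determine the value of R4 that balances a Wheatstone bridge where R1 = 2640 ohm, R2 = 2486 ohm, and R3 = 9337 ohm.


At balance: R1*R4 = R2*R3, so R4 = R2*R3/R1.
R4 = 2486 * 9337 / 2640
R4 = 23211782 / 2640
R4 = 8792.34 ohm

8792.34 ohm


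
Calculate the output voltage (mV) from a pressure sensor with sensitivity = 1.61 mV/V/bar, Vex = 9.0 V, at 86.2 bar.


Output = sensitivity * Vex * P.
Vout = 1.61 * 9.0 * 86.2
Vout = 14.49 * 86.2
Vout = 1249.04 mV

1249.04 mV


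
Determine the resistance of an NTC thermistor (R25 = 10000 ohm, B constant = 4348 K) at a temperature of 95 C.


NTC thermistor equation: Rt = R25 * exp(B * (1/T - 1/T25)).
T in Kelvin: 368.15 K, T25 = 298.15 K
1/T - 1/T25 = 1/368.15 - 1/298.15 = -0.00063773
B * (1/T - 1/T25) = 4348 * -0.00063773 = -2.7729
Rt = 10000 * exp(-2.7729) = 624.8 ohm

624.8 ohm


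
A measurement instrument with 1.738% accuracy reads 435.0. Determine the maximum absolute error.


Absolute error = (accuracy% / 100) * reading.
Error = (1.738 / 100) * 435.0
Error = 0.01738 * 435.0
Error = 7.5603

7.5603


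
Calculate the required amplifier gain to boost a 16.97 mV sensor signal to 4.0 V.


Gain = Vout / Vin (converting to same units).
G = 4.0 V / 16.97 mV
G = 4000.0 mV / 16.97 mV
G = 235.71

235.71


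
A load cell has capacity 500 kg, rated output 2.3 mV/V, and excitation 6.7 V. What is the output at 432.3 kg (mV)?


Vout = rated_output * Vex * (load / capacity).
Vout = 2.3 * 6.7 * (432.3 / 500)
Vout = 2.3 * 6.7 * 0.8646
Vout = 13.323 mV

13.323 mV


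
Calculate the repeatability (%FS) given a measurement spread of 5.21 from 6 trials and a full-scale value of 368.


Repeatability = (spread / full scale) * 100%.
R = (5.21 / 368) * 100
R = 1.416 %FS

1.416 %FS


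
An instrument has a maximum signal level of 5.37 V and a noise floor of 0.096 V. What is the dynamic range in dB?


Dynamic range = 20 * log10(Vmax / Vnoise).
DR = 20 * log10(5.37 / 0.096)
DR = 20 * log10(55.94)
DR = 34.95 dB

34.95 dB


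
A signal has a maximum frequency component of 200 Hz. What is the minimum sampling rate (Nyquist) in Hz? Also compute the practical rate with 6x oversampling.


By Nyquist theorem, fs_min = 2 * fmax.
fs_min = 2 * 200 = 400 Hz
Practical rate = 6 * fs_min = 6 * 400 = 2400 Hz

fs_min = 400 Hz, fs_practical = 2400 Hz


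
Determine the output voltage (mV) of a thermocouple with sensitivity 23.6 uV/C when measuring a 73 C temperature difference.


The thermocouple output V = sensitivity * dT.
V = 23.6 uV/C * 73 C
V = 1722.8 uV
V = 1.723 mV

1.723 mV


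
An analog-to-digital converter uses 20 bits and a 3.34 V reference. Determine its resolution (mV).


The resolution (LSB) of an ADC is Vref / 2^n.
LSB = 3.34 / 2^20
LSB = 3.34 / 1048576
LSB = 3.19e-06 V = 0.00318527 mV

0.00318527 mV


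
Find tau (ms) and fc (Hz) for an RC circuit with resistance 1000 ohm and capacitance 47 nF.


Time constant: tau = R * C.
tau = 1000 * 4.70e-08 = 4.7e-05 s
tau = 0.047 ms
Cutoff frequency: fc = 1 / (2*pi*R*C).
fc = 1 / (2*pi*4.7e-05) = 3386.28 Hz

tau = 0.047 ms, fc = 3386.28 Hz


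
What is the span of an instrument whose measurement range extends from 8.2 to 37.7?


Span = upper range - lower range.
Span = 37.7 - (8.2)
Span = 29.5

29.5


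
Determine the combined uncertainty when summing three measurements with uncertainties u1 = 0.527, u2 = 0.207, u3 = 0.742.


For a sum of independent quantities, uc = sqrt(u1^2 + u2^2 + u3^2).
uc = sqrt(0.527^2 + 0.207^2 + 0.742^2)
uc = sqrt(0.277729 + 0.042849 + 0.550564)
uc = 0.9333

0.9333


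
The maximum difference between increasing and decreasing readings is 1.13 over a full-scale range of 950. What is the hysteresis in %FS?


Hysteresis = (max difference / full scale) * 100%.
H = (1.13 / 950) * 100
H = 0.119 %FS

0.119 %FS


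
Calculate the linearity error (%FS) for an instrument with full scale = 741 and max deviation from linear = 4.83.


Linearity error = (max deviation / full scale) * 100%.
Linearity = (4.83 / 741) * 100
Linearity = 0.652 %FS

0.652 %FS


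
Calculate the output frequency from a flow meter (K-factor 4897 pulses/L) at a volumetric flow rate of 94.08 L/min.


Frequency = K * Q / 60 (converting L/min to L/s).
f = 4897 * 94.08 / 60
f = 460709.76 / 60
f = 7678.5 Hz

7678.5 Hz


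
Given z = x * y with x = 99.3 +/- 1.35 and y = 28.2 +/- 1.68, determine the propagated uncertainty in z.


For a product z = x*y, the relative uncertainty is:
uz/z = sqrt((ux/x)^2 + (uy/y)^2)
Relative uncertainties: ux/x = 1.35/99.3 = 0.013595
uy/y = 1.68/28.2 = 0.059574
z = 99.3 * 28.2 = 2800.3
uz = 2800.3 * sqrt(0.013595^2 + 0.059574^2) = 171.113

171.113


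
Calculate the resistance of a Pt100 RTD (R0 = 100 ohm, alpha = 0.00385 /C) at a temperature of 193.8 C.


The RTD equation: Rt = R0 * (1 + alpha * T).
Rt = 100 * (1 + 0.00385 * 193.8)
Rt = 100 * (1 + 0.74613)
Rt = 100 * 1.74613
Rt = 174.613 ohm

174.613 ohm


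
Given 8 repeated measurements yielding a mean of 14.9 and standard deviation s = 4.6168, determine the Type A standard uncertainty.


The standard uncertainty for Type A evaluation is u = s / sqrt(n).
u = 4.6168 / sqrt(8)
u = 4.6168 / 2.8284
u = 1.6323

1.6323


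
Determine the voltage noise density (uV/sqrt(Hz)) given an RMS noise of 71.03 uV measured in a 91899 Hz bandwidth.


Noise spectral density = Vrms / sqrt(BW).
NSD = 71.03 / sqrt(91899)
NSD = 71.03 / 303.1485
NSD = 0.2343 uV/sqrt(Hz)

0.2343 uV/sqrt(Hz)


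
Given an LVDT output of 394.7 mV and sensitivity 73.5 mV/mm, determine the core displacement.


Displacement = Vout / sensitivity.
d = 394.7 / 73.5
d = 5.37 mm

5.37 mm


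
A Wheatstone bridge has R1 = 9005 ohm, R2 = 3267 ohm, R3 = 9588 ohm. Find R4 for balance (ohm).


At balance: R1*R4 = R2*R3, so R4 = R2*R3/R1.
R4 = 3267 * 9588 / 9005
R4 = 31323996 / 9005
R4 = 3478.51 ohm

3478.51 ohm


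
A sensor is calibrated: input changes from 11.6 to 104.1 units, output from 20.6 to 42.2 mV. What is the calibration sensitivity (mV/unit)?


Sensitivity = (y2 - y1) / (x2 - x1).
S = (42.2 - 20.6) / (104.1 - 11.6)
S = 21.6 / 92.5
S = 0.2335 mV/unit

0.2335 mV/unit


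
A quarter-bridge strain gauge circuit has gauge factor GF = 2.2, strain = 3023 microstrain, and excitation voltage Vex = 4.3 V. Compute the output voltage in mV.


Quarter bridge output: Vout = (GF * epsilon * Vex) / 4.
Vout = (2.2 * 3023e-6 * 4.3) / 4
Vout = 0.02859758 / 4 V
Vout = 0.0071494 V = 7.1494 mV

7.1494 mV


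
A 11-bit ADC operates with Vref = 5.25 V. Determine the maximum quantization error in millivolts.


The maximum quantization error is +/- LSB/2.
LSB = Vref / 2^n = 5.25 / 2048 = 0.00256348 V
Max error = LSB / 2 = 0.00256348 / 2 = 0.00128174 V
Max error = 1.2817 mV

1.2817 mV


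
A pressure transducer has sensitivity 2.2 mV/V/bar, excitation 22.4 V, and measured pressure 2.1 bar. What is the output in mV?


Output = sensitivity * Vex * P.
Vout = 2.2 * 22.4 * 2.1
Vout = 49.28 * 2.1
Vout = 103.49 mV

103.49 mV


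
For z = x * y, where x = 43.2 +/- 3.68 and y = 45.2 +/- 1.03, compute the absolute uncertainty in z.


For a product z = x*y, the relative uncertainty is:
uz/z = sqrt((ux/x)^2 + (uy/y)^2)
Relative uncertainties: ux/x = 3.68/43.2 = 0.085185
uy/y = 1.03/45.2 = 0.022788
z = 43.2 * 45.2 = 1952.6
uz = 1952.6 * sqrt(0.085185^2 + 0.022788^2) = 172.185

172.185


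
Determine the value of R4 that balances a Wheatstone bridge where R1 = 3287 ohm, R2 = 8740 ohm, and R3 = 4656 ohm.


At balance: R1*R4 = R2*R3, so R4 = R2*R3/R1.
R4 = 8740 * 4656 / 3287
R4 = 40693440 / 3287
R4 = 12380.12 ohm

12380.12 ohm


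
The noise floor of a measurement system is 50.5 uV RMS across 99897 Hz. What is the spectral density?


Noise spectral density = Vrms / sqrt(BW).
NSD = 50.5 / sqrt(99897)
NSD = 50.5 / 316.0649
NSD = 0.1598 uV/sqrt(Hz)

0.1598 uV/sqrt(Hz)


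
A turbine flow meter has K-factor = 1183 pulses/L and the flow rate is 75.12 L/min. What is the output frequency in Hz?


Frequency = K * Q / 60 (converting L/min to L/s).
f = 1183 * 75.12 / 60
f = 88866.96 / 60
f = 1481.12 Hz

1481.12 Hz


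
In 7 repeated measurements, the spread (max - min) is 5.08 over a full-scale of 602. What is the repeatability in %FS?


Repeatability = (spread / full scale) * 100%.
R = (5.08 / 602) * 100
R = 0.844 %FS

0.844 %FS


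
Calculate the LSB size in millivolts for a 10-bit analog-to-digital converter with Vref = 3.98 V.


The resolution (LSB) of an ADC is Vref / 2^n.
LSB = 3.98 / 2^10
LSB = 3.98 / 1024
LSB = 0.00388672 V = 3.88671875 mV

3.88671875 mV


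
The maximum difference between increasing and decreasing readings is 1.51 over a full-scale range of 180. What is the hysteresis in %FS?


Hysteresis = (max difference / full scale) * 100%.
H = (1.51 / 180) * 100
H = 0.839 %FS

0.839 %FS


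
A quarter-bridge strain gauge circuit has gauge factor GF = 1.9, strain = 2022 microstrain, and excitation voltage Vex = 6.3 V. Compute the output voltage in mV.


Quarter bridge output: Vout = (GF * epsilon * Vex) / 4.
Vout = (1.9 * 2022e-6 * 6.3) / 4
Vout = 0.02420334 / 4 V
Vout = 0.00605083 V = 6.0508 mV

6.0508 mV


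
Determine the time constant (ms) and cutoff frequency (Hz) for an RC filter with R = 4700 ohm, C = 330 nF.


Time constant: tau = R * C.
tau = 4700 * 3.30e-07 = 0.001551 s
tau = 1.551 ms
Cutoff frequency: fc = 1 / (2*pi*R*C).
fc = 1 / (2*pi*0.001551) = 102.61 Hz

tau = 1.551 ms, fc = 102.61 Hz


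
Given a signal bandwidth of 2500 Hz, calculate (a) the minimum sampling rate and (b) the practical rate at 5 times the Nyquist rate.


By Nyquist theorem, fs_min = 2 * fmax.
fs_min = 2 * 2500 = 5000 Hz
Practical rate = 5 * fs_min = 5 * 5000 = 25000 Hz

fs_min = 5000 Hz, fs_practical = 25000 Hz


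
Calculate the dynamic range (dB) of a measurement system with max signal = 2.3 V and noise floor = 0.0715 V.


Dynamic range = 20 * log10(Vmax / Vnoise).
DR = 20 * log10(2.3 / 0.0715)
DR = 20 * log10(32.17)
DR = 30.15 dB

30.15 dB


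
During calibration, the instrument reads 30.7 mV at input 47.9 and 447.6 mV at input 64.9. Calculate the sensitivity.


Sensitivity = (y2 - y1) / (x2 - x1).
S = (447.6 - 30.7) / (64.9 - 47.9)
S = 416.9 / 17.0
S = 24.5235 mV/unit

24.5235 mV/unit


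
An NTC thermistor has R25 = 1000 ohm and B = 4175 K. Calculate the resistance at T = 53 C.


NTC thermistor equation: Rt = R25 * exp(B * (1/T - 1/T25)).
T in Kelvin: 326.15 K, T25 = 298.15 K
1/T - 1/T25 = 1/326.15 - 1/298.15 = -0.00028794
B * (1/T - 1/T25) = 4175 * -0.00028794 = -1.2022
Rt = 1000 * exp(-1.2022) = 300.5 ohm

300.5 ohm


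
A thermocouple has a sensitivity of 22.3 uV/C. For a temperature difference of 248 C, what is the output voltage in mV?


The thermocouple output V = sensitivity * dT.
V = 22.3 uV/C * 248 C
V = 5530.4 uV
V = 5.53 mV

5.53 mV


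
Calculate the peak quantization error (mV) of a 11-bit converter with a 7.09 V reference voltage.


The maximum quantization error is +/- LSB/2.
LSB = Vref / 2^n = 7.09 / 2048 = 0.00346191 V
Max error = LSB / 2 = 0.00346191 / 2 = 0.00173096 V
Max error = 1.731 mV

1.731 mV


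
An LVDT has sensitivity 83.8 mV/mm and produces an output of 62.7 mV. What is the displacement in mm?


Displacement = Vout / sensitivity.
d = 62.7 / 83.8
d = 0.748 mm

0.748 mm


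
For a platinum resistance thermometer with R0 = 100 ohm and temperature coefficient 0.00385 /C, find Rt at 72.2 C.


The RTD equation: Rt = R0 * (1 + alpha * T).
Rt = 100 * (1 + 0.00385 * 72.2)
Rt = 100 * (1 + 0.27797)
Rt = 100 * 1.27797
Rt = 127.797 ohm

127.797 ohm


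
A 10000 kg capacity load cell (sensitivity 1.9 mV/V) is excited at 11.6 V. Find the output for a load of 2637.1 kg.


Vout = rated_output * Vex * (load / capacity).
Vout = 1.9 * 11.6 * (2637.1 / 10000)
Vout = 1.9 * 11.6 * 0.26371
Vout = 5.812 mV

5.812 mV


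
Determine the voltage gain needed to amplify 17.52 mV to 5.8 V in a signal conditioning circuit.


Gain = Vout / Vin (converting to same units).
G = 5.8 V / 17.52 mV
G = 5800.0 mV / 17.52 mV
G = 331.05

331.05


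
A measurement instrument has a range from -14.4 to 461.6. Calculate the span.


Span = upper range - lower range.
Span = 461.6 - (-14.4)
Span = 476.0

476.0


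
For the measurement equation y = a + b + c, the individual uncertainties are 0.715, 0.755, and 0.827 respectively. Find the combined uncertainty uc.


For a sum of independent quantities, uc = sqrt(u1^2 + u2^2 + u3^2).
uc = sqrt(0.715^2 + 0.755^2 + 0.827^2)
uc = sqrt(0.511225 + 0.570025 + 0.683929)
uc = 1.3286

1.3286


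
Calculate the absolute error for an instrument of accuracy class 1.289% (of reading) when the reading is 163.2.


Absolute error = (accuracy% / 100) * reading.
Error = (1.289 / 100) * 163.2
Error = 0.01289 * 163.2
Error = 2.1036

2.1036


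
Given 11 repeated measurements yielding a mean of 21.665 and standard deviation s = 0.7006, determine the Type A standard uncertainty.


The standard uncertainty for Type A evaluation is u = s / sqrt(n).
u = 0.7006 / sqrt(11)
u = 0.7006 / 3.3166
u = 0.2112

0.2112


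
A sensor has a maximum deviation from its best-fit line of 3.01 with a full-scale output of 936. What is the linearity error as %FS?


Linearity error = (max deviation / full scale) * 100%.
Linearity = (3.01 / 936) * 100
Linearity = 0.322 %FS

0.322 %FS


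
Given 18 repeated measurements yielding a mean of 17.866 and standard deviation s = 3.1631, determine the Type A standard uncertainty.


The standard uncertainty for Type A evaluation is u = s / sqrt(n).
u = 3.1631 / sqrt(18)
u = 3.1631 / 4.2426
u = 0.7455

0.7455


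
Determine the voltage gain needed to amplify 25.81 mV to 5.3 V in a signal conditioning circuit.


Gain = Vout / Vin (converting to same units).
G = 5.3 V / 25.81 mV
G = 5300.0 mV / 25.81 mV
G = 205.35

205.35


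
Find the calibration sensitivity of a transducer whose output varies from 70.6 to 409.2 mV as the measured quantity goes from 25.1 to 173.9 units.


Sensitivity = (y2 - y1) / (x2 - x1).
S = (409.2 - 70.6) / (173.9 - 25.1)
S = 338.6 / 148.8
S = 2.2755 mV/unit

2.2755 mV/unit


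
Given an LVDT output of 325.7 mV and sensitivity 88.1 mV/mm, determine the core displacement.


Displacement = Vout / sensitivity.
d = 325.7 / 88.1
d = 3.697 mm

3.697 mm


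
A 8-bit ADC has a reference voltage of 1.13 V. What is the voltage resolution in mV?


The resolution (LSB) of an ADC is Vref / 2^n.
LSB = 1.13 / 2^8
LSB = 1.13 / 256
LSB = 0.00441406 V = 4.4140625 mV

4.4140625 mV


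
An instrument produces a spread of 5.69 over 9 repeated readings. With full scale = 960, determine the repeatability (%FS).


Repeatability = (spread / full scale) * 100%.
R = (5.69 / 960) * 100
R = 0.593 %FS

0.593 %FS


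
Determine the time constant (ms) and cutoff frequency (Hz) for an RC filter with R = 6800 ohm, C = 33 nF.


Time constant: tau = R * C.
tau = 6800 * 3.30e-08 = 0.0002244 s
tau = 0.2244 ms
Cutoff frequency: fc = 1 / (2*pi*R*C).
fc = 1 / (2*pi*0.0002244) = 709.25 Hz

tau = 0.2244 ms, fc = 709.25 Hz


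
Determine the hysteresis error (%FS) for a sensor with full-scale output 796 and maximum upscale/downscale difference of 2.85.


Hysteresis = (max difference / full scale) * 100%.
H = (2.85 / 796) * 100
H = 0.358 %FS

0.358 %FS


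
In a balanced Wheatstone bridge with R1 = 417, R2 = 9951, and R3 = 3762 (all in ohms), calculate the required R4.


At balance: R1*R4 = R2*R3, so R4 = R2*R3/R1.
R4 = 9951 * 3762 / 417
R4 = 37435662 / 417
R4 = 89773.77 ohm

89773.77 ohm


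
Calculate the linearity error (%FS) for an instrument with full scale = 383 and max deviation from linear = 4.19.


Linearity error = (max deviation / full scale) * 100%.
Linearity = (4.19 / 383) * 100
Linearity = 1.094 %FS

1.094 %FS


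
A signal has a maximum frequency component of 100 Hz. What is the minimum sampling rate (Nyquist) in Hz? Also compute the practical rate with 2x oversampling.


By Nyquist theorem, fs_min = 2 * fmax.
fs_min = 2 * 100 = 200 Hz
Practical rate = 2 * fs_min = 2 * 200 = 400 Hz

fs_min = 200 Hz, fs_practical = 400 Hz


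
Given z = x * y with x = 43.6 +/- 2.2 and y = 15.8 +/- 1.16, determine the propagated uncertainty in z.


For a product z = x*y, the relative uncertainty is:
uz/z = sqrt((ux/x)^2 + (uy/y)^2)
Relative uncertainties: ux/x = 2.2/43.6 = 0.050459
uy/y = 1.16/15.8 = 0.073418
z = 43.6 * 15.8 = 688.9
uz = 688.9 * sqrt(0.050459^2 + 0.073418^2) = 61.369

61.369


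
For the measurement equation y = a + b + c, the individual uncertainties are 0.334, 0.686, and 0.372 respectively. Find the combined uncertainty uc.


For a sum of independent quantities, uc = sqrt(u1^2 + u2^2 + u3^2).
uc = sqrt(0.334^2 + 0.686^2 + 0.372^2)
uc = sqrt(0.111556 + 0.470596 + 0.138384)
uc = 0.8488

0.8488


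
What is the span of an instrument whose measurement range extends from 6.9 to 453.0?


Span = upper range - lower range.
Span = 453.0 - (6.9)
Span = 446.1

446.1


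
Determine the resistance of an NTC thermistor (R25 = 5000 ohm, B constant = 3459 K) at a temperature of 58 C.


NTC thermistor equation: Rt = R25 * exp(B * (1/T - 1/T25)).
T in Kelvin: 331.15 K, T25 = 298.15 K
1/T - 1/T25 = 1/331.15 - 1/298.15 = -0.00033424
B * (1/T - 1/T25) = 3459 * -0.00033424 = -1.1561
Rt = 5000 * exp(-1.1561) = 1573.5 ohm

1573.5 ohm


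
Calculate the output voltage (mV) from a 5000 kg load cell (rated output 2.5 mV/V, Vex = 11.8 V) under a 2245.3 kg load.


Vout = rated_output * Vex * (load / capacity).
Vout = 2.5 * 11.8 * (2245.3 / 5000)
Vout = 2.5 * 11.8 * 0.44906
Vout = 13.247 mV

13.247 mV


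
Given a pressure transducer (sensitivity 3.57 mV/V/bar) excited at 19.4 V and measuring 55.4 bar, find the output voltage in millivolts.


Output = sensitivity * Vex * P.
Vout = 3.57 * 19.4 * 55.4
Vout = 69.258 * 55.4
Vout = 3836.89 mV

3836.89 mV


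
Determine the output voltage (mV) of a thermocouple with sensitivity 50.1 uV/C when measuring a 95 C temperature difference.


The thermocouple output V = sensitivity * dT.
V = 50.1 uV/C * 95 C
V = 4759.5 uV
V = 4.76 mV

4.76 mV


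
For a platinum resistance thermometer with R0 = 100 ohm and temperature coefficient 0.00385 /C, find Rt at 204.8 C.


The RTD equation: Rt = R0 * (1 + alpha * T).
Rt = 100 * (1 + 0.00385 * 204.8)
Rt = 100 * (1 + 0.78848)
Rt = 100 * 1.78848
Rt = 178.848 ohm

178.848 ohm


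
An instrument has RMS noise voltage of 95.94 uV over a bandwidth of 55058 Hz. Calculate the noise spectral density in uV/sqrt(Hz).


Noise spectral density = Vrms / sqrt(BW).
NSD = 95.94 / sqrt(55058)
NSD = 95.94 / 234.6444
NSD = 0.4089 uV/sqrt(Hz)

0.4089 uV/sqrt(Hz)


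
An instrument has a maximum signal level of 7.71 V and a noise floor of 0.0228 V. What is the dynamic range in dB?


Dynamic range = 20 * log10(Vmax / Vnoise).
DR = 20 * log10(7.71 / 0.0228)
DR = 20 * log10(338.16)
DR = 50.58 dB

50.58 dB


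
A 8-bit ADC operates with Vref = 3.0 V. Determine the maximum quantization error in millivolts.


The maximum quantization error is +/- LSB/2.
LSB = Vref / 2^n = 3.0 / 256 = 0.01171875 V
Max error = LSB / 2 = 0.01171875 / 2 = 0.00585938 V
Max error = 5.8594 mV

5.8594 mV


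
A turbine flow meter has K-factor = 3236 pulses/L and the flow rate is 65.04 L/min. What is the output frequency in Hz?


Frequency = K * Q / 60 (converting L/min to L/s).
f = 3236 * 65.04 / 60
f = 210469.44 / 60
f = 3507.82 Hz

3507.82 Hz


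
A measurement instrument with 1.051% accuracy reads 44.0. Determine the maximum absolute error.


Absolute error = (accuracy% / 100) * reading.
Error = (1.051 / 100) * 44.0
Error = 0.01051 * 44.0
Error = 0.4624

0.4624


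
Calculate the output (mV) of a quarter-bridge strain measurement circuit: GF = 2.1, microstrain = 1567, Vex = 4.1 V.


Quarter bridge output: Vout = (GF * epsilon * Vex) / 4.
Vout = (2.1 * 1567e-6 * 4.1) / 4
Vout = 0.01349187 / 4 V
Vout = 0.00337297 V = 3.373 mV

3.373 mV


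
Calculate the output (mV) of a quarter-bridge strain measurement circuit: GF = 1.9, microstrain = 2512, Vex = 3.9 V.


Quarter bridge output: Vout = (GF * epsilon * Vex) / 4.
Vout = (1.9 * 2512e-6 * 3.9) / 4
Vout = 0.01861392 / 4 V
Vout = 0.00465348 V = 4.6535 mV

4.6535 mV


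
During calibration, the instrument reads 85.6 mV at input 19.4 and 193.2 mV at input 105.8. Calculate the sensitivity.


Sensitivity = (y2 - y1) / (x2 - x1).
S = (193.2 - 85.6) / (105.8 - 19.4)
S = 107.6 / 86.4
S = 1.2454 mV/unit

1.2454 mV/unit


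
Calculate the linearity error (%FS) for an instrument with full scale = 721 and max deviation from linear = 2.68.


Linearity error = (max deviation / full scale) * 100%.
Linearity = (2.68 / 721) * 100
Linearity = 0.372 %FS

0.372 %FS


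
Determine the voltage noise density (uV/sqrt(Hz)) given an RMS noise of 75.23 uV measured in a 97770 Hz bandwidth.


Noise spectral density = Vrms / sqrt(BW).
NSD = 75.23 / sqrt(97770)
NSD = 75.23 / 312.6819
NSD = 0.2406 uV/sqrt(Hz)

0.2406 uV/sqrt(Hz)


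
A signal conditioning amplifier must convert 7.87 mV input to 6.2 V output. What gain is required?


Gain = Vout / Vin (converting to same units).
G = 6.2 V / 7.87 mV
G = 6200.0 mV / 7.87 mV
G = 787.8

787.8


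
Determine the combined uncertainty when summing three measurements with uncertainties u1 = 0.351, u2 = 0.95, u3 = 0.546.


For a sum of independent quantities, uc = sqrt(u1^2 + u2^2 + u3^2).
uc = sqrt(0.351^2 + 0.95^2 + 0.546^2)
uc = sqrt(0.123201 + 0.9025 + 0.298116)
uc = 1.1506

1.1506


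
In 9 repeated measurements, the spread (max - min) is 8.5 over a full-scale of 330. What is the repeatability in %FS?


Repeatability = (spread / full scale) * 100%.
R = (8.5 / 330) * 100
R = 2.576 %FS

2.576 %FS


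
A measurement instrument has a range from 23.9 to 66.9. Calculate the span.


Span = upper range - lower range.
Span = 66.9 - (23.9)
Span = 43.0

43.0


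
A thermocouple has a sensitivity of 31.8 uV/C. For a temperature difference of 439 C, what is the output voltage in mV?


The thermocouple output V = sensitivity * dT.
V = 31.8 uV/C * 439 C
V = 13960.2 uV
V = 13.96 mV

13.96 mV


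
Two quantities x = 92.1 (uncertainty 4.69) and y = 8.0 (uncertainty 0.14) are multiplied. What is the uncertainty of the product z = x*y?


For a product z = x*y, the relative uncertainty is:
uz/z = sqrt((ux/x)^2 + (uy/y)^2)
Relative uncertainties: ux/x = 4.69/92.1 = 0.050923
uy/y = 0.14/8.0 = 0.0175
z = 92.1 * 8.0 = 736.8
uz = 736.8 * sqrt(0.050923^2 + 0.0175^2) = 39.674

39.674


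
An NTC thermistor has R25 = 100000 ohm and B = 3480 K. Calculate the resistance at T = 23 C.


NTC thermistor equation: Rt = R25 * exp(B * (1/T - 1/T25)).
T in Kelvin: 296.15 K, T25 = 298.15 K
1/T - 1/T25 = 1/296.15 - 1/298.15 = 2.265e-05
B * (1/T - 1/T25) = 3480 * 2.265e-05 = 0.0788
Rt = 100000 * exp(0.0788) = 108201.5 ohm

108201.5 ohm


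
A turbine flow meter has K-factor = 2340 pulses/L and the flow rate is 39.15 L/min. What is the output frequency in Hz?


Frequency = K * Q / 60 (converting L/min to L/s).
f = 2340 * 39.15 / 60
f = 91611.0 / 60
f = 1526.85 Hz

1526.85 Hz


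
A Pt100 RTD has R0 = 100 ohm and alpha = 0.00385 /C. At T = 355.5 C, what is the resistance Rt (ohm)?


The RTD equation: Rt = R0 * (1 + alpha * T).
Rt = 100 * (1 + 0.00385 * 355.5)
Rt = 100 * (1 + 1.368675)
Rt = 100 * 2.368675
Rt = 236.868 ohm

236.868 ohm


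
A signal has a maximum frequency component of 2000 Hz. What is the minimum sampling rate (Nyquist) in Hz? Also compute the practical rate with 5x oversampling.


By Nyquist theorem, fs_min = 2 * fmax.
fs_min = 2 * 2000 = 4000 Hz
Practical rate = 5 * fs_min = 5 * 4000 = 20000 Hz

fs_min = 4000 Hz, fs_practical = 20000 Hz


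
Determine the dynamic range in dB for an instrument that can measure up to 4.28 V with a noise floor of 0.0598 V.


Dynamic range = 20 * log10(Vmax / Vnoise).
DR = 20 * log10(4.28 / 0.0598)
DR = 20 * log10(71.57)
DR = 37.09 dB

37.09 dB


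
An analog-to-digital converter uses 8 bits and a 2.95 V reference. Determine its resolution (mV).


The resolution (LSB) of an ADC is Vref / 2^n.
LSB = 2.95 / 2^8
LSB = 2.95 / 256
LSB = 0.01152344 V = 11.5234375 mV

11.5234375 mV


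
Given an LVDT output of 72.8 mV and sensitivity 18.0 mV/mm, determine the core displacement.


Displacement = Vout / sensitivity.
d = 72.8 / 18.0
d = 4.044 mm

4.044 mm


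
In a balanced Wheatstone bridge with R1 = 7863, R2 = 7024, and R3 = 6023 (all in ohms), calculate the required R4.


At balance: R1*R4 = R2*R3, so R4 = R2*R3/R1.
R4 = 7024 * 6023 / 7863
R4 = 42305552 / 7863
R4 = 5380.33 ohm

5380.33 ohm


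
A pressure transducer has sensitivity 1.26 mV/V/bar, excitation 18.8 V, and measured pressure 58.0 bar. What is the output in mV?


Output = sensitivity * Vex * P.
Vout = 1.26 * 18.8 * 58.0
Vout = 23.688 * 58.0
Vout = 1373.9 mV

1373.9 mV


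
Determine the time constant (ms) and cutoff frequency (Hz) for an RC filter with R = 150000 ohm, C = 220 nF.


Time constant: tau = R * C.
tau = 150000 * 2.20e-07 = 0.033 s
tau = 33.0 ms
Cutoff frequency: fc = 1 / (2*pi*R*C).
fc = 1 / (2*pi*0.033) = 4.82 Hz

tau = 33.0 ms, fc = 4.82 Hz


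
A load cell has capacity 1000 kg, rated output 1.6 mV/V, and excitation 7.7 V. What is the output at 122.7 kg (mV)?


Vout = rated_output * Vex * (load / capacity).
Vout = 1.6 * 7.7 * (122.7 / 1000)
Vout = 1.6 * 7.7 * 0.1227
Vout = 1.512 mV

1.512 mV


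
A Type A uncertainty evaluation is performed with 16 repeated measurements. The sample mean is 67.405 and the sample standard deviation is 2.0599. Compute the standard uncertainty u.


The standard uncertainty for Type A evaluation is u = s / sqrt(n).
u = 2.0599 / sqrt(16)
u = 2.0599 / 4.0
u = 0.515

0.515


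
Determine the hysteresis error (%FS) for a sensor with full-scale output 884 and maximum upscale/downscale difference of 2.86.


Hysteresis = (max difference / full scale) * 100%.
H = (2.86 / 884) * 100
H = 0.324 %FS

0.324 %FS


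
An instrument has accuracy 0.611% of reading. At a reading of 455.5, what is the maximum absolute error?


Absolute error = (accuracy% / 100) * reading.
Error = (0.611 / 100) * 455.5
Error = 0.00611 * 455.5
Error = 2.7831

2.7831


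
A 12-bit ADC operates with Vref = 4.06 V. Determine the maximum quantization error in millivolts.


The maximum quantization error is +/- LSB/2.
LSB = Vref / 2^n = 4.06 / 4096 = 0.00099121 V
Max error = LSB / 2 = 0.00099121 / 2 = 0.00049561 V
Max error = 0.4956 mV

0.4956 mV


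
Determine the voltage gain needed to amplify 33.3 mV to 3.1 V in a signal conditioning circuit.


Gain = Vout / Vin (converting to same units).
G = 3.1 V / 33.3 mV
G = 3100.0 mV / 33.3 mV
G = 93.09

93.09


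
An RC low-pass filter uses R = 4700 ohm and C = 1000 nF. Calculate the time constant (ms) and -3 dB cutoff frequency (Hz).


Time constant: tau = R * C.
tau = 4700 * 1.00e-06 = 0.0047 s
tau = 4.7 ms
Cutoff frequency: fc = 1 / (2*pi*R*C).
fc = 1 / (2*pi*0.0047) = 33.86 Hz

tau = 4.7 ms, fc = 33.86 Hz


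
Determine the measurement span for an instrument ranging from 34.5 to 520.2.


Span = upper range - lower range.
Span = 520.2 - (34.5)
Span = 485.7

485.7


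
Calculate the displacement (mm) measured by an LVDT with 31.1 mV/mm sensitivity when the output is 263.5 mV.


Displacement = Vout / sensitivity.
d = 263.5 / 31.1
d = 8.473 mm

8.473 mm


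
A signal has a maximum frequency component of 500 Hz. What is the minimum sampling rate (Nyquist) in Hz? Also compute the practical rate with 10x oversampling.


By Nyquist theorem, fs_min = 2 * fmax.
fs_min = 2 * 500 = 1000 Hz
Practical rate = 10 * fs_min = 10 * 1000 = 10000 Hz

fs_min = 1000 Hz, fs_practical = 10000 Hz


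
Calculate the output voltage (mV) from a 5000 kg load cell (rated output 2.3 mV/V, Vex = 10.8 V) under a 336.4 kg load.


Vout = rated_output * Vex * (load / capacity).
Vout = 2.3 * 10.8 * (336.4 / 5000)
Vout = 2.3 * 10.8 * 0.06728
Vout = 1.671 mV

1.671 mV


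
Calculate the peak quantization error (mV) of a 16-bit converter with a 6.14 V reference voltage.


The maximum quantization error is +/- LSB/2.
LSB = Vref / 2^n = 6.14 / 65536 = 9.369e-05 V
Max error = LSB / 2 = 9.369e-05 / 2 = 4.684e-05 V
Max error = 0.0468 mV

0.0468 mV


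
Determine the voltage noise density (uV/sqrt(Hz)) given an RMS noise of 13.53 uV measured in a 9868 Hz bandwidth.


Noise spectral density = Vrms / sqrt(BW).
NSD = 13.53 / sqrt(9868)
NSD = 13.53 / 99.3378
NSD = 0.1362 uV/sqrt(Hz)

0.1362 uV/sqrt(Hz)


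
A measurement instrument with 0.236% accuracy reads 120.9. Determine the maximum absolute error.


Absolute error = (accuracy% / 100) * reading.
Error = (0.236 / 100) * 120.9
Error = 0.00236 * 120.9
Error = 0.2853

0.2853


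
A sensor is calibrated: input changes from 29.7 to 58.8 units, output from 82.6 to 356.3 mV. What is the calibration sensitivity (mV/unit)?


Sensitivity = (y2 - y1) / (x2 - x1).
S = (356.3 - 82.6) / (58.8 - 29.7)
S = 273.7 / 29.1
S = 9.4055 mV/unit

9.4055 mV/unit


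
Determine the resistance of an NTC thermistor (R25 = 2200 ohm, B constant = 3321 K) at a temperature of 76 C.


NTC thermistor equation: Rt = R25 * exp(B * (1/T - 1/T25)).
T in Kelvin: 349.15 K, T25 = 298.15 K
1/T - 1/T25 = 1/349.15 - 1/298.15 = -0.00048992
B * (1/T - 1/T25) = 3321 * -0.00048992 = -1.627
Rt = 2200 * exp(-1.627) = 432.3 ohm

432.3 ohm


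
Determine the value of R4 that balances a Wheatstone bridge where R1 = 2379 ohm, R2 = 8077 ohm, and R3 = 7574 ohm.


At balance: R1*R4 = R2*R3, so R4 = R2*R3/R1.
R4 = 8077 * 7574 / 2379
R4 = 61175198 / 2379
R4 = 25714.67 ohm

25714.67 ohm


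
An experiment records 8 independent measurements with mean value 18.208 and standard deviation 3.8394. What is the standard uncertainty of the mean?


The standard uncertainty for Type A evaluation is u = s / sqrt(n).
u = 3.8394 / sqrt(8)
u = 3.8394 / 2.8284
u = 1.3574

1.3574


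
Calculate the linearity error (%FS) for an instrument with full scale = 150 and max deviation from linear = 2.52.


Linearity error = (max deviation / full scale) * 100%.
Linearity = (2.52 / 150) * 100
Linearity = 1.68 %FS

1.68 %FS


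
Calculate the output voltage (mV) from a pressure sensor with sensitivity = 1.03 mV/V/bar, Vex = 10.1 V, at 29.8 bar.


Output = sensitivity * Vex * P.
Vout = 1.03 * 10.1 * 29.8
Vout = 10.403 * 29.8
Vout = 310.01 mV

310.01 mV


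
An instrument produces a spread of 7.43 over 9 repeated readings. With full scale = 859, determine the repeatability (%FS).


Repeatability = (spread / full scale) * 100%.
R = (7.43 / 859) * 100
R = 0.865 %FS

0.865 %FS


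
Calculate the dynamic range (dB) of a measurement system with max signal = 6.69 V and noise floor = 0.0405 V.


Dynamic range = 20 * log10(Vmax / Vnoise).
DR = 20 * log10(6.69 / 0.0405)
DR = 20 * log10(165.19)
DR = 44.36 dB

44.36 dB


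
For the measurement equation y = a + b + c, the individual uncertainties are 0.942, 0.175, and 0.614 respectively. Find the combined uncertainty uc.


For a sum of independent quantities, uc = sqrt(u1^2 + u2^2 + u3^2).
uc = sqrt(0.942^2 + 0.175^2 + 0.614^2)
uc = sqrt(0.887364 + 0.030625 + 0.376996)
uc = 1.138

1.138


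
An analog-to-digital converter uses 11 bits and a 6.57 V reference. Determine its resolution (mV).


The resolution (LSB) of an ADC is Vref / 2^n.
LSB = 6.57 / 2^11
LSB = 6.57 / 2048
LSB = 0.00320801 V = 3.20800781 mV

3.20800781 mV


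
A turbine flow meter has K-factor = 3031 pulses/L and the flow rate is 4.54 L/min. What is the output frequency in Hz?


Frequency = K * Q / 60 (converting L/min to L/s).
f = 3031 * 4.54 / 60
f = 13760.74 / 60
f = 229.35 Hz

229.35 Hz


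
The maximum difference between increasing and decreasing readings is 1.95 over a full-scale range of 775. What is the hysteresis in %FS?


Hysteresis = (max difference / full scale) * 100%.
H = (1.95 / 775) * 100
H = 0.252 %FS

0.252 %FS


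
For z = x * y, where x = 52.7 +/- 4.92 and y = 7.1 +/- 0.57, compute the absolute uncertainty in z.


For a product z = x*y, the relative uncertainty is:
uz/z = sqrt((ux/x)^2 + (uy/y)^2)
Relative uncertainties: ux/x = 4.92/52.7 = 0.093359
uy/y = 0.57/7.1 = 0.080282
z = 52.7 * 7.1 = 374.2
uz = 374.2 * sqrt(0.093359^2 + 0.080282^2) = 46.072

46.072


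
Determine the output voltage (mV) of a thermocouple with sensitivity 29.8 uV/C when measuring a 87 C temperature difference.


The thermocouple output V = sensitivity * dT.
V = 29.8 uV/C * 87 C
V = 2592.6 uV
V = 2.593 mV

2.593 mV


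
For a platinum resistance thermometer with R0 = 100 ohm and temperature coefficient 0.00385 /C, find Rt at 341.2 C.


The RTD equation: Rt = R0 * (1 + alpha * T).
Rt = 100 * (1 + 0.00385 * 341.2)
Rt = 100 * (1 + 1.31362)
Rt = 100 * 2.31362
Rt = 231.362 ohm

231.362 ohm


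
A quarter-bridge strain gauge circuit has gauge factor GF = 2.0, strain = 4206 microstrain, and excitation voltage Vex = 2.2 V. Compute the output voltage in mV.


Quarter bridge output: Vout = (GF * epsilon * Vex) / 4.
Vout = (2.0 * 4206e-6 * 2.2) / 4
Vout = 0.0185064 / 4 V
Vout = 0.0046266 V = 4.6266 mV

4.6266 mV


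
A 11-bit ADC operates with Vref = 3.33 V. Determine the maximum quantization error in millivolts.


The maximum quantization error is +/- LSB/2.
LSB = Vref / 2^n = 3.33 / 2048 = 0.00162598 V
Max error = LSB / 2 = 0.00162598 / 2 = 0.00081299 V
Max error = 0.813 mV

0.813 mV


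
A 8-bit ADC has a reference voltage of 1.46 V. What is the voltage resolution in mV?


The resolution (LSB) of an ADC is Vref / 2^n.
LSB = 1.46 / 2^8
LSB = 1.46 / 256
LSB = 0.00570312 V = 5.703125 mV

5.703125 mV


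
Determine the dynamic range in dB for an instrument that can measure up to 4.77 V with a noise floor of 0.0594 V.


Dynamic range = 20 * log10(Vmax / Vnoise).
DR = 20 * log10(4.77 / 0.0594)
DR = 20 * log10(80.3)
DR = 38.09 dB

38.09 dB
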